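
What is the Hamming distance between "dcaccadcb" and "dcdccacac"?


Comparing "dcaccadcb" and "dcdccacac" position by position:
  Position 0: 'd' vs 'd' => same
  Position 1: 'c' vs 'c' => same
  Position 2: 'a' vs 'd' => differ
  Position 3: 'c' vs 'c' => same
  Position 4: 'c' vs 'c' => same
  Position 5: 'a' vs 'a' => same
  Position 6: 'd' vs 'c' => differ
  Position 7: 'c' vs 'a' => differ
  Position 8: 'b' vs 'c' => differ
Total differences (Hamming distance): 4

4


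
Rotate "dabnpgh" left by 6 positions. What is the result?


Input: "dabnpgh", rotate left by 6
First 6 characters: "dabnpg"
Remaining characters: "h"
Concatenate remaining + first: "h" + "dabnpg" = "hdabnpg"

hdabnpg


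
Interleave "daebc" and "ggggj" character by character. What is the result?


Interleaving "daebc" and "ggggj":
  Position 0: 'd' from first, 'g' from second => "dg"
  Position 1: 'a' from first, 'g' from second => "ag"
  Position 2: 'e' from first, 'g' from second => "eg"
  Position 3: 'b' from first, 'g' from second => "bg"
  Position 4: 'c' from first, 'j' from second => "cj"
Result: dgagegbgcj

dgagegbgcj


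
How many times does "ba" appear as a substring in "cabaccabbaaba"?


Searching for "ba" in "cabaccabbaaba"
Scanning each position:
  Position 0: "ca" => no
  Position 1: "ab" => no
  Position 2: "ba" => MATCH
  Position 3: "ac" => no
  Position 4: "cc" => no
  Position 5: "ca" => no
  Position 6: "ab" => no
  Position 7: "bb" => no
  Position 8: "ba" => MATCH
  Position 9: "aa" => no
  Position 10: "ab" => no
  Position 11: "ba" => MATCH
Total occurrences: 3

3


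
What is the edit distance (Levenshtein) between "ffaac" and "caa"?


Computing edit distance: "ffaac" -> "caa"
DP table:
           c    a    a
      0    1    2    3
  f   1    1    2    3
  f   2    2    2    3
  a   3    3    2    2
  a   4    4    3    2
  c   5    4    4    3
Edit distance = dp[5][3] = 3

3


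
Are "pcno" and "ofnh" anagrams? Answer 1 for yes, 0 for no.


Strings: "pcno", "ofnh"
Sorted first:  cnop
Sorted second: fhno
Differ at position 0: 'c' vs 'f' => not anagrams

0


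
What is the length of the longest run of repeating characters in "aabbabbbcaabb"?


Input: "aabbabbbcaabb"
Scanning for longest run:
  Position 1 ('a'): continues run of 'a', length=2
  Position 2 ('b'): new char, reset run to 1
  Position 3 ('b'): continues run of 'b', length=2
  Position 4 ('a'): new char, reset run to 1
  Position 5 ('b'): new char, reset run to 1
  Position 6 ('b'): continues run of 'b', length=2
  Position 7 ('b'): continues run of 'b', length=3
  Position 8 ('c'): new char, reset run to 1
  Position 9 ('a'): new char, reset run to 1
  Position 10 ('a'): continues run of 'a', length=2
  Position 11 ('b'): new char, reset run to 1
  Position 12 ('b'): continues run of 'b', length=2
Longest run: 'b' with length 3

3


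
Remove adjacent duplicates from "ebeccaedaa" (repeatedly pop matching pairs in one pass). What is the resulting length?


Input: ebeccaedaa
Stack-based adjacent duplicate removal:
  Read 'e': push. Stack: e
  Read 'b': push. Stack: eb
  Read 'e': push. Stack: ebe
  Read 'c': push. Stack: ebec
  Read 'c': matches stack top 'c' => pop. Stack: ebe
  Read 'a': push. Stack: ebea
  Read 'e': push. Stack: ebeae
  Read 'd': push. Stack: ebeaed
  Read 'a': push. Stack: ebeaeda
  Read 'a': matches stack top 'a' => pop. Stack: ebeaed
Final stack: "ebeaed" (length 6)

6


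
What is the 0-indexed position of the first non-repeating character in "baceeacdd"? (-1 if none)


Input: baceeacdd
Character frequencies:
  'a': 2
  'b': 1
  'c': 2
  'd': 2
  'e': 2
Scanning left to right for freq == 1:
  Position 0 ('b'): unique! => answer = 0

0


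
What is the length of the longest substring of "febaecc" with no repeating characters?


Input: "febaecc"
Sliding window (track last position of each char):
  Position 0 ('f'): window [0,0] length 1 -- new best
  Position 1 ('e'): window [0,1] length 2 -- new best
  Position 2 ('b'): window [0,2] length 3 -- new best
  Position 3 ('a'): window [0,3] length 4 -- new best
  Position 4 ('e'): repeat (last at 1), move window start to 2
  Position 4 ('e'): window [2,4] length 3
  Position 5 ('c'): window [2,5] length 4
  Position 6 ('c'): repeat (last at 5), move window start to 6
  Position 6 ('c'): window [6,6] length 1
Longest substring with no repeats: "feba" with length 4

4


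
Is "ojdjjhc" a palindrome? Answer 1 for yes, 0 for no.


Input: ojdjjhc
Reversed: chjjdjo
  Compare pos 0 ('o') with pos 6 ('c'): MISMATCH
  Compare pos 1 ('j') with pos 5 ('h'): MISMATCH
  Compare pos 2 ('d') with pos 4 ('j'): MISMATCH
Result: not a palindrome

0


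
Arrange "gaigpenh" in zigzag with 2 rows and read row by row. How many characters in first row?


Zigzag "gaigpenh" into 2 rows:
Placing characters:
  'g' => row 0
  'a' => row 1
  'i' => row 0
  'g' => row 1
  'p' => row 0
  'e' => row 1
  'n' => row 0
  'h' => row 1
Rows:
  Row 0: "gipn"
  Row 1: "ageh"
First row length: 4

4


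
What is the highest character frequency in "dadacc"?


Input: dadacc
Character counts:
  'a': 2
  'c': 2
  'd': 2
Maximum frequency: 2

2


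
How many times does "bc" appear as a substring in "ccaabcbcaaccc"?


Searching for "bc" in "ccaabcbcaaccc"
Scanning each position:
  Position 0: "cc" => no
  Position 1: "ca" => no
  Position 2: "aa" => no
  Position 3: "ab" => no
  Position 4: "bc" => MATCH
  Position 5: "cb" => no
  Position 6: "bc" => MATCH
  Position 7: "ca" => no
  Position 8: "aa" => no
  Position 9: "ac" => no
  Position 10: "cc" => no
  Position 11: "cc" => no
Total occurrences: 2

2


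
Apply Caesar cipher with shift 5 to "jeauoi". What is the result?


Caesar cipher: shift "jeauoi" by 5
  'j' (pos 9) + 5 = pos 14 = 'o'
  'e' (pos 4) + 5 = pos 9 = 'j'
  'a' (pos 0) + 5 = pos 5 = 'f'
  'u' (pos 20) + 5 = pos 25 = 'z'
  'o' (pos 14) + 5 = pos 19 = 't'
  'i' (pos 8) + 5 = pos 13 = 'n'
Result: ojfztn

ojfztn


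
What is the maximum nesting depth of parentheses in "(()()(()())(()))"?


Input: "(()()(()())(()))"
Tracking depth:
  Position 0 '(': depth becomes 1
  Position 1 '(': depth becomes 2
  Position 2 ')': depth becomes 1
  Position 3 '(': depth becomes 2
  Position 4 ')': depth becomes 1
  Position 5 '(': depth becomes 2
  Position 6 '(': depth becomes 3
  Position 7 ')': depth becomes 2
  Position 8 '(': depth becomes 3
  Position 9 ')': depth becomes 2
  Position 10 ')': depth becomes 1
  Position 11 '(': depth becomes 2
  Position 12 '(': depth becomes 3
  Position 13 ')': depth becomes 2
  Position 14 ')': depth becomes 1
  Position 15 ')': depth becomes 0
Maximum depth reached: 3

3


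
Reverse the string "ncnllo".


Input: ncnllo
Reading characters right to left:
  Position 5: 'o'
  Position 4: 'l'
  Position 3: 'l'
  Position 2: 'n'
  Position 1: 'c'
  Position 0: 'n'
Reversed: ollncn

ollncn


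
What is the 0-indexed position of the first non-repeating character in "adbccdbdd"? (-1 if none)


Input: adbccdbdd
Character frequencies:
  'a': 1
  'b': 2
  'c': 2
  'd': 4
Scanning left to right for freq == 1:
  Position 0 ('a'): unique! => answer = 0

0


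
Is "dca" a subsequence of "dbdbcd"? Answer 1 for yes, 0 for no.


Check if "dca" is a subsequence of "dbdbcd"
Greedy scan:
  Position 0 ('d'): matches sub[0] = 'd'
  Position 1 ('b'): no match needed
  Position 2 ('d'): no match needed
  Position 3 ('b'): no match needed
  Position 4 ('c'): matches sub[1] = 'c'
  Position 5 ('d'): no match needed
Only matched 2/3 characters => not a subsequence

0


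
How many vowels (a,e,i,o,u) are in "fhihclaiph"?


Input: fhihclaiph
Checking each character:
  'f' at position 0: consonant
  'h' at position 1: consonant
  'i' at position 2: vowel (running total: 1)
  'h' at position 3: consonant
  'c' at position 4: consonant
  'l' at position 5: consonant
  'a' at position 6: vowel (running total: 2)
  'i' at position 7: vowel (running total: 3)
  'p' at position 8: consonant
  'h' at position 9: consonant
Total vowels: 3

3


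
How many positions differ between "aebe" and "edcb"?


Comparing "aebe" and "edcb" position by position:
  Position 0: 'a' vs 'e' => DIFFER
  Position 1: 'e' vs 'd' => DIFFER
  Position 2: 'b' vs 'c' => DIFFER
  Position 3: 'e' vs 'b' => DIFFER
Positions that differ: 4

4


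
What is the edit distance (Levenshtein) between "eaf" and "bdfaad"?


Computing edit distance: "eaf" -> "bdfaad"
DP table:
           b    d    f    a    a    d
      0    1    2    3    4    5    6
  e   1    1    2    3    4    5    6
  a   2    2    2    3    3    4    5
  f   3    3    3    2    3    4    5
Edit distance = dp[3][6] = 5

5


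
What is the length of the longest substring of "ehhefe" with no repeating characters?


Input: "ehhefe"
Sliding window (track last position of each char):
  Position 0 ('e'): window [0,0] length 1 -- new best
  Position 1 ('h'): window [0,1] length 2 -- new best
  Position 2 ('h'): repeat (last at 1), move window start to 2
  Position 2 ('h'): window [2,2] length 1
  Position 3 ('e'): window [2,3] length 2
  Position 4 ('f'): window [2,4] length 3 -- new best
  Position 5 ('e'): repeat (last at 3), move window start to 4
  Position 5 ('e'): window [4,5] length 2
Longest substring with no repeats: "hef" with length 3

3


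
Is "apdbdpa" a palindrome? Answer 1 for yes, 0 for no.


Input: apdbdpa
Reversed: apdbdpa
  Compare pos 0 ('a') with pos 6 ('a'): match
  Compare pos 1 ('p') with pos 5 ('p'): match
  Compare pos 2 ('d') with pos 4 ('d'): match
Result: palindrome

1


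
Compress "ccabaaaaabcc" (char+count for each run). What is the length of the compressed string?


Input: ccabaaaaabcc
Runs:
  'c' x 2 => "c2"
  'a' x 1 => "a1"
  'b' x 1 => "b1"
  'a' x 5 => "a5"
  'b' x 1 => "b1"
  'c' x 2 => "c2"
Compressed: "c2a1b1a5b1c2"
Compressed length: 12

12


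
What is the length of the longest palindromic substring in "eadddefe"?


Input: "eadddefe"
Checking substrings for palindromes:
  [2:5] "ddd" (len 3) => palindrome
  [5:8] "efe" (len 3) => palindrome
  [2:4] "dd" (len 2) => palindrome
  [3:5] "dd" (len 2) => palindrome
Longest palindromic substring: "ddd" with length 3

3


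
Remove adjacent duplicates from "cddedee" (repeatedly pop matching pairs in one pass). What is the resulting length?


Input: cddedee
Stack-based adjacent duplicate removal:
  Read 'c': push. Stack: c
  Read 'd': push. Stack: cd
  Read 'd': matches stack top 'd' => pop. Stack: c
  Read 'e': push. Stack: ce
  Read 'd': push. Stack: ced
  Read 'e': push. Stack: cede
  Read 'e': matches stack top 'e' => pop. Stack: ced
Final stack: "ced" (length 3)

3


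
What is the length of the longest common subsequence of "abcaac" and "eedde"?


LCS of "abcaac" and "eedde"
DP table:
           e    e    d    d    e
      0    0    0    0    0    0
  a   0    0    0    0    0    0
  b   0    0    0    0    0    0
  c   0    0    0    0    0    0
  a   0    0    0    0    0    0
  a   0    0    0    0    0    0
  c   0    0    0    0    0    0
LCS length = dp[6][5] = 0

0


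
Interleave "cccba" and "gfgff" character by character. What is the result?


Interleaving "cccba" and "gfgff":
  Position 0: 'c' from first, 'g' from second => "cg"
  Position 1: 'c' from first, 'f' from second => "cf"
  Position 2: 'c' from first, 'g' from second => "cg"
  Position 3: 'b' from first, 'f' from second => "bf"
  Position 4: 'a' from first, 'f' from second => "af"
Result: cgcfcgbfaf

cgcfcgbfaf


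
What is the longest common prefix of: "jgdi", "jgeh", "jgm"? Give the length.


Words: jgdi, jgeh, jgm
  Position 0: all 'j' => match
  Position 1: all 'g' => match
  Position 2: ('d', 'e', 'm') => mismatch, stop
LCP = "jg" (length 2)

2


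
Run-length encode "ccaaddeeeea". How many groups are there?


Input: ccaaddeeeea
Scanning for consecutive runs:
  Group 1: 'c' x 2 (positions 0-1)
  Group 2: 'a' x 2 (positions 2-3)
  Group 3: 'd' x 2 (positions 4-5)
  Group 4: 'e' x 4 (positions 6-9)
  Group 5: 'a' x 1 (positions 10-10)
Total groups: 5

5


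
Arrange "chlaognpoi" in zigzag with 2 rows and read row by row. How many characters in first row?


Zigzag "chlaognpoi" into 2 rows:
Placing characters:
  'c' => row 0
  'h' => row 1
  'l' => row 0
  'a' => row 1
  'o' => row 0
  'g' => row 1
  'n' => row 0
  'p' => row 1
  'o' => row 0
  'i' => row 1
Rows:
  Row 0: "clono"
  Row 1: "hagpi"
First row length: 5

5


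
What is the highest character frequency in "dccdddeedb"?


Input: dccdddeedb
Character counts:
  'b': 1
  'c': 2
  'd': 5
  'e': 2
Maximum frequency: 5

5


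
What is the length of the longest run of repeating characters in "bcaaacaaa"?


Input: "bcaaacaaa"
Scanning for longest run:
  Position 1 ('c'): new char, reset run to 1
  Position 2 ('a'): new char, reset run to 1
  Position 3 ('a'): continues run of 'a', length=2
  Position 4 ('a'): continues run of 'a', length=3
  Position 5 ('c'): new char, reset run to 1
  Position 6 ('a'): new char, reset run to 1
  Position 7 ('a'): continues run of 'a', length=2
  Position 8 ('a'): continues run of 'a', length=3
Longest run: 'a' with length 3

3


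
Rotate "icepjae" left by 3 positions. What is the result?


Input: "icepjae", rotate left by 3
First 3 characters: "ice"
Remaining characters: "pjae"
Concatenate remaining + first: "pjae" + "ice" = "pjaeice"

pjaeice


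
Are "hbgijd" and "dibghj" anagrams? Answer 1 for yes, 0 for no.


Strings: "hbgijd", "dibghj"
Sorted first:  bdghij
Sorted second: bdghij
Sorted forms match => anagrams

1


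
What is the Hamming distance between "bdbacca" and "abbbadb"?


Comparing "bdbacca" and "abbbadb" position by position:
  Position 0: 'b' vs 'a' => differ
  Position 1: 'd' vs 'b' => differ
  Position 2: 'b' vs 'b' => same
  Position 3: 'a' vs 'b' => differ
  Position 4: 'c' vs 'a' => differ
  Position 5: 'c' vs 'd' => differ
  Position 6: 'a' vs 'b' => differ
Total differences (Hamming distance): 6

6


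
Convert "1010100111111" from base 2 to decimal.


Input: "1010100111111" in base 2
Positional expansion:
  Digit '1' (value 1) x 2^12 = 4096
  Digit '0' (value 0) x 2^11 = 0
  Digit '1' (value 1) x 2^10 = 1024
  Digit '0' (value 0) x 2^9 = 0
  Digit '1' (value 1) x 2^8 = 256
  Digit '0' (value 0) x 2^7 = 0
  Digit '0' (value 0) x 2^6 = 0
  Digit '1' (value 1) x 2^5 = 32
  Digit '1' (value 1) x 2^4 = 16
  Digit '1' (value 1) x 2^3 = 8
  Digit '1' (value 1) x 2^2 = 4
  Digit '1' (value 1) x 2^1 = 2
  Digit '1' (value 1) x 2^0 = 1
Sum = 5439

5439


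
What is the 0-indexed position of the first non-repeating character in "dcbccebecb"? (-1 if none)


Input: dcbccebecb
Character frequencies:
  'b': 3
  'c': 4
  'd': 1
  'e': 2
Scanning left to right for freq == 1:
  Position 0 ('d'): unique! => answer = 0

0


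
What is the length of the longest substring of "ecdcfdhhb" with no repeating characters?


Input: "ecdcfdhhb"
Sliding window (track last position of each char):
  Position 0 ('e'): window [0,0] length 1 -- new best
  Position 1 ('c'): window [0,1] length 2 -- new best
  Position 2 ('d'): window [0,2] length 3 -- new best
  Position 3 ('c'): repeat (last at 1), move window start to 2
  Position 3 ('c'): window [2,3] length 2
  Position 4 ('f'): window [2,4] length 3
  Position 5 ('d'): repeat (last at 2), move window start to 3
  Position 5 ('d'): window [3,5] length 3
  Position 6 ('h'): window [3,6] length 4 -- new best
  Position 7 ('h'): repeat (last at 6), move window start to 7
  Position 7 ('h'): window [7,7] length 1
  Position 8 ('b'): window [7,8] length 2
Longest substring with no repeats: "cfdh" with length 4

4


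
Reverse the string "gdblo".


Input: gdblo
Reading characters right to left:
  Position 4: 'o'
  Position 3: 'l'
  Position 2: 'b'
  Position 1: 'd'
  Position 0: 'g'
Reversed: olbdg

olbdg


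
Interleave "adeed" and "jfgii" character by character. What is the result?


Interleaving "adeed" and "jfgii":
  Position 0: 'a' from first, 'j' from second => "aj"
  Position 1: 'd' from first, 'f' from second => "df"
  Position 2: 'e' from first, 'g' from second => "eg"
  Position 3: 'e' from first, 'i' from second => "ei"
  Position 4: 'd' from first, 'i' from second => "di"
Result: ajdfegeidi

ajdfegeidi


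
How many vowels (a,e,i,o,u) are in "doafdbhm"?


Input: doafdbhm
Checking each character:
  'd' at position 0: consonant
  'o' at position 1: vowel (running total: 1)
  'a' at position 2: vowel (running total: 2)
  'f' at position 3: consonant
  'd' at position 4: consonant
  'b' at position 5: consonant
  'h' at position 6: consonant
  'm' at position 7: consonant
Total vowels: 2

2


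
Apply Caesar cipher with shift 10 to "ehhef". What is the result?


Caesar cipher: shift "ehhef" by 10
  'e' (pos 4) + 10 = pos 14 = 'o'
  'h' (pos 7) + 10 = pos 17 = 'r'
  'h' (pos 7) + 10 = pos 17 = 'r'
  'e' (pos 4) + 10 = pos 14 = 'o'
  'f' (pos 5) + 10 = pos 15 = 'p'
Result: orrop

orrop


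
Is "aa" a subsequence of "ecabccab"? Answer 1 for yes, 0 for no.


Check if "aa" is a subsequence of "ecabccab"
Greedy scan:
  Position 0 ('e'): no match needed
  Position 1 ('c'): no match needed
  Position 2 ('a'): matches sub[0] = 'a'
  Position 3 ('b'): no match needed
  Position 4 ('c'): no match needed
  Position 5 ('c'): no match needed
  Position 6 ('a'): matches sub[1] = 'a'
  Position 7 ('b'): no match needed
All 2 characters matched => is a subsequence

1


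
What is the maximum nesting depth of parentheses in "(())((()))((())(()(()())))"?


Input: "(())((()))((())(()(()())))"
Tracking depth:
  Position 0 '(': depth becomes 1
  Position 1 '(': depth becomes 2
  Position 2 ')': depth becomes 1
  Position 3 ')': depth becomes 0
  Position 4 '(': depth becomes 1
  Position 5 '(': depth becomes 2
  Position 6 '(': depth becomes 3
  Position 7 ')': depth becomes 2
  Position 8 ')': depth becomes 1
  Position 9 ')': depth becomes 0
  Position 10 '(': depth becomes 1
  Position 11 '(': depth becomes 2
  Position 12 '(': depth becomes 3
  Position 13 ')': depth becomes 2
  Position 14 ')': depth becomes 1
  Position 15 '(': depth becomes 2
  Position 16 '(': depth becomes 3
  Position 17 ')': depth becomes 2
  Position 18 '(': depth becomes 3
  Position 19 '(': depth becomes 4
  Position 20 ')': depth becomes 3
  Position 21 '(': depth becomes 4
  Position 22 ')': depth becomes 3
  Position 23 ')': depth becomes 2
  Position 24 ')': depth becomes 1
  Position 25 ')': depth becomes 0
Maximum depth reached: 4

4


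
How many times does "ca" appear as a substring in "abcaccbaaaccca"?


Searching for "ca" in "abcaccbaaaccca"
Scanning each position:
  Position 0: "ab" => no
  Position 1: "bc" => no
  Position 2: "ca" => MATCH
  Position 3: "ac" => no
  Position 4: "cc" => no
  Position 5: "cb" => no
  Position 6: "ba" => no
  Position 7: "aa" => no
  Position 8: "aa" => no
  Position 9: "ac" => no
  Position 10: "cc" => no
  Position 11: "cc" => no
  Position 12: "ca" => MATCH
Total occurrences: 2

2


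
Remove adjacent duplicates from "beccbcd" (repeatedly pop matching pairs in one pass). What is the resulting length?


Input: beccbcd
Stack-based adjacent duplicate removal:
  Read 'b': push. Stack: b
  Read 'e': push. Stack: be
  Read 'c': push. Stack: bec
  Read 'c': matches stack top 'c' => pop. Stack: be
  Read 'b': push. Stack: beb
  Read 'c': push. Stack: bebc
  Read 'd': push. Stack: bebcd
Final stack: "bebcd" (length 5)

5


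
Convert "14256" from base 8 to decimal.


Input: "14256" in base 8
Positional expansion:
  Digit '1' (value 1) x 8^4 = 4096
  Digit '4' (value 4) x 8^3 = 2048
  Digit '2' (value 2) x 8^2 = 128
  Digit '5' (value 5) x 8^1 = 40
  Digit '6' (value 6) x 8^0 = 6
Sum = 6318

6318


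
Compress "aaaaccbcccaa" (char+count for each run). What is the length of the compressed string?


Input: aaaaccbcccaa
Runs:
  'a' x 4 => "a4"
  'c' x 2 => "c2"
  'b' x 1 => "b1"
  'c' x 3 => "c3"
  'a' x 2 => "a2"
Compressed: "a4c2b1c3a2"
Compressed length: 10

10


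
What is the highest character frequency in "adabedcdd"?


Input: adabedcdd
Character counts:
  'a': 2
  'b': 1
  'c': 1
  'd': 4
  'e': 1
Maximum frequency: 4

4


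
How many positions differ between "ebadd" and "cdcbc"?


Comparing "ebadd" and "cdcbc" position by position:
  Position 0: 'e' vs 'c' => DIFFER
  Position 1: 'b' vs 'd' => DIFFER
  Position 2: 'a' vs 'c' => DIFFER
  Position 3: 'd' vs 'b' => DIFFER
  Position 4: 'd' vs 'c' => DIFFER
Positions that differ: 5

5


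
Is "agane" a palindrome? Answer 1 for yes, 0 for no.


Input: agane
Reversed: enaga
  Compare pos 0 ('a') with pos 4 ('e'): MISMATCH
  Compare pos 1 ('g') with pos 3 ('n'): MISMATCH
Result: not a palindrome

0


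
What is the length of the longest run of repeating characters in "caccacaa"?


Input: "caccacaa"
Scanning for longest run:
  Position 1 ('a'): new char, reset run to 1
  Position 2 ('c'): new char, reset run to 1
  Position 3 ('c'): continues run of 'c', length=2
  Position 4 ('a'): new char, reset run to 1
  Position 5 ('c'): new char, reset run to 1
  Position 6 ('a'): new char, reset run to 1
  Position 7 ('a'): continues run of 'a', length=2
Longest run: 'c' with length 2

2


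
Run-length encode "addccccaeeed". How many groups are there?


Input: addccccaeeed
Scanning for consecutive runs:
  Group 1: 'a' x 1 (positions 0-0)
  Group 2: 'd' x 2 (positions 1-2)
  Group 3: 'c' x 4 (positions 3-6)
  Group 4: 'a' x 1 (positions 7-7)
  Group 5: 'e' x 3 (positions 8-10)
  Group 6: 'd' x 1 (positions 11-11)
Total groups: 6

6


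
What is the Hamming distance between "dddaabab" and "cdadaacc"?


Comparing "dddaabab" and "cdadaacc" position by position:
  Position 0: 'd' vs 'c' => differ
  Position 1: 'd' vs 'd' => same
  Position 2: 'd' vs 'a' => differ
  Position 3: 'a' vs 'd' => differ
  Position 4: 'a' vs 'a' => same
  Position 5: 'b' vs 'a' => differ
  Position 6: 'a' vs 'c' => differ
  Position 7: 'b' vs 'c' => differ
Total differences (Hamming distance): 6

6


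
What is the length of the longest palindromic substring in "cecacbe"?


Input: "cecacbe"
Checking substrings for palindromes:
  [0:3] "cec" (len 3) => palindrome
  [2:5] "cac" (len 3) => palindrome
Longest palindromic substring: "cec" with length 3

3


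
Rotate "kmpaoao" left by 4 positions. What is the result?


Input: "kmpaoao", rotate left by 4
First 4 characters: "kmpa"
Remaining characters: "oao"
Concatenate remaining + first: "oao" + "kmpa" = "oaokmpa"

oaokmpa


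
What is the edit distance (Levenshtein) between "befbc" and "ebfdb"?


Computing edit distance: "befbc" -> "ebfdb"
DP table:
           e    b    f    d    b
      0    1    2    3    4    5
  b   1    1    1    2    3    4
  e   2    1    2    2    3    4
  f   3    2    2    2    3    4
  b   4    3    2    3    3    3
  c   5    4    3    3    4    4
Edit distance = dp[5][5] = 4

4


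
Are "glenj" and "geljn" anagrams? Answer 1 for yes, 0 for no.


Strings: "glenj", "geljn"
Sorted first:  egjln
Sorted second: egjln
Sorted forms match => anagrams

1


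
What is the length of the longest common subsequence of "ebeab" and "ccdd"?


LCS of "ebeab" and "ccdd"
DP table:
           c    c    d    d
      0    0    0    0    0
  e   0    0    0    0    0
  b   0    0    0    0    0
  e   0    0    0    0    0
  a   0    0    0    0    0
  b   0    0    0    0    0
LCS length = dp[5][4] = 0

0


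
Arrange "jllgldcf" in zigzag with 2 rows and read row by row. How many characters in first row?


Zigzag "jllgldcf" into 2 rows:
Placing characters:
  'j' => row 0
  'l' => row 1
  'l' => row 0
  'g' => row 1
  'l' => row 0
  'd' => row 1
  'c' => row 0
  'f' => row 1
Rows:
  Row 0: "jllc"
  Row 1: "lgdf"
First row length: 4

4


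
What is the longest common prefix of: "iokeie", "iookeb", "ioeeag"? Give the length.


Words: iokeie, iookeb, ioeeag
  Position 0: all 'i' => match
  Position 1: all 'o' => match
  Position 2: ('k', 'o', 'e') => mismatch, stop
LCP = "io" (length 2)

2


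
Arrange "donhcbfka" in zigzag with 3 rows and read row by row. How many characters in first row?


Zigzag "donhcbfka" into 3 rows:
Placing characters:
  'd' => row 0
  'o' => row 1
  'n' => row 2
  'h' => row 1
  'c' => row 0
  'b' => row 1
  'f' => row 2
  'k' => row 1
  'a' => row 0
Rows:
  Row 0: "dca"
  Row 1: "ohbk"
  Row 2: "nf"
First row length: 3

3


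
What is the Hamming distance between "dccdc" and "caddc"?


Comparing "dccdc" and "caddc" position by position:
  Position 0: 'd' vs 'c' => differ
  Position 1: 'c' vs 'a' => differ
  Position 2: 'c' vs 'd' => differ
  Position 3: 'd' vs 'd' => same
  Position 4: 'c' vs 'c' => same
Total differences (Hamming distance): 3

3


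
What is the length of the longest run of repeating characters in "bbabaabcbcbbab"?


Input: "bbabaabcbcbbab"
Scanning for longest run:
  Position 1 ('b'): continues run of 'b', length=2
  Position 2 ('a'): new char, reset run to 1
  Position 3 ('b'): new char, reset run to 1
  Position 4 ('a'): new char, reset run to 1
  Position 5 ('a'): continues run of 'a', length=2
  Position 6 ('b'): new char, reset run to 1
  Position 7 ('c'): new char, reset run to 1
  Position 8 ('b'): new char, reset run to 1
  Position 9 ('c'): new char, reset run to 1
  Position 10 ('b'): new char, reset run to 1
  Position 11 ('b'): continues run of 'b', length=2
  Position 12 ('a'): new char, reset run to 1
  Position 13 ('b'): new char, reset run to 1
Longest run: 'b' with length 2

2


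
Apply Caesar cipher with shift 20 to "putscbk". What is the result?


Caesar cipher: shift "putscbk" by 20
  'p' (pos 15) + 20 = pos 9 = 'j'
  'u' (pos 20) + 20 = pos 14 = 'o'
  't' (pos 19) + 20 = pos 13 = 'n'
  's' (pos 18) + 20 = pos 12 = 'm'
  'c' (pos 2) + 20 = pos 22 = 'w'
  'b' (pos 1) + 20 = pos 21 = 'v'
  'k' (pos 10) + 20 = pos 4 = 'e'
Result: jonmwve

jonmwve


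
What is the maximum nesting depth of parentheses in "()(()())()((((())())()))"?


Input: "()(()())()((((())())()))"
Tracking depth:
  Position 0 '(': depth becomes 1
  Position 1 ')': depth becomes 0
  Position 2 '(': depth becomes 1
  Position 3 '(': depth becomes 2
  Position 4 ')': depth becomes 1
  Position 5 '(': depth becomes 2
  Position 6 ')': depth becomes 1
  Position 7 ')': depth becomes 0
  Position 8 '(': depth becomes 1
  Position 9 ')': depth becomes 0
  Position 10 '(': depth becomes 1
  Position 11 '(': depth becomes 2
  Position 12 '(': depth becomes 3
  Position 13 '(': depth becomes 4
  Position 14 '(': depth becomes 5
  Position 15 ')': depth becomes 4
  Position 16 ')': depth becomes 3
  Position 17 '(': depth becomes 4
  Position 18 ')': depth becomes 3
  Position 19 ')': depth becomes 2
  Position 20 '(': depth becomes 3
  Position 21 ')': depth becomes 2
  Position 22 ')': depth becomes 1
  Position 23 ')': depth becomes 0
Maximum depth reached: 5

5


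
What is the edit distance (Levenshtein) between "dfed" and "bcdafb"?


Computing edit distance: "dfed" -> "bcdafb"
DP table:
           b    c    d    a    f    b
      0    1    2    3    4    5    6
  d   1    1    2    2    3    4    5
  f   2    2    2    3    3    3    4
  e   3    3    3    3    4    4    4
  d   4    4    4    3    4    5    5
Edit distance = dp[4][6] = 5

5


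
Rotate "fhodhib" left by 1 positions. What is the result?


Input: "fhodhib", rotate left by 1
First 1 characters: "f"
Remaining characters: "hodhib"
Concatenate remaining + first: "hodhib" + "f" = "hodhibf"

hodhibf


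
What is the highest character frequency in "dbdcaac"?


Input: dbdcaac
Character counts:
  'a': 2
  'b': 1
  'c': 2
  'd': 2
Maximum frequency: 2

2


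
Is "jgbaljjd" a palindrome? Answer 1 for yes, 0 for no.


Input: jgbaljjd
Reversed: djjlabgj
  Compare pos 0 ('j') with pos 7 ('d'): MISMATCH
  Compare pos 1 ('g') with pos 6 ('j'): MISMATCH
  Compare pos 2 ('b') with pos 5 ('j'): MISMATCH
  Compare pos 3 ('a') with pos 4 ('l'): MISMATCH
Result: not a palindrome

0


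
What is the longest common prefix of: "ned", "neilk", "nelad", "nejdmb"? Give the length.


Words: ned, neilk, nelad, nejdmb
  Position 0: all 'n' => match
  Position 1: all 'e' => match
  Position 2: ('d', 'i', 'l', 'j') => mismatch, stop
LCP = "ne" (length 2)

2


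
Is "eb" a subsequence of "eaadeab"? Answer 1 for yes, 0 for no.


Check if "eb" is a subsequence of "eaadeab"
Greedy scan:
  Position 0 ('e'): matches sub[0] = 'e'
  Position 1 ('a'): no match needed
  Position 2 ('a'): no match needed
  Position 3 ('d'): no match needed
  Position 4 ('e'): no match needed
  Position 5 ('a'): no match needed
  Position 6 ('b'): matches sub[1] = 'b'
All 2 characters matched => is a subsequence

1


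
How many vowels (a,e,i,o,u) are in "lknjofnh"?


Input: lknjofnh
Checking each character:
  'l' at position 0: consonant
  'k' at position 1: consonant
  'n' at position 2: consonant
  'j' at position 3: consonant
  'o' at position 4: vowel (running total: 1)
  'f' at position 5: consonant
  'n' at position 6: consonant
  'h' at position 7: consonant
Total vowels: 1

1


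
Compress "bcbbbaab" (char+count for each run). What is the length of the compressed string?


Input: bcbbbaab
Runs:
  'b' x 1 => "b1"
  'c' x 1 => "c1"
  'b' x 3 => "b3"
  'a' x 2 => "a2"
  'b' x 1 => "b1"
Compressed: "b1c1b3a2b1"
Compressed length: 10

10


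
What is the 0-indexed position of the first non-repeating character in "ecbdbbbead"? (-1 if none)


Input: ecbdbbbead
Character frequencies:
  'a': 1
  'b': 4
  'c': 1
  'd': 2
  'e': 2
Scanning left to right for freq == 1:
  Position 0 ('e'): freq=2, skip
  Position 1 ('c'): unique! => answer = 1

1


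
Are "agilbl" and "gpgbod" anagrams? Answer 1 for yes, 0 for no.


Strings: "agilbl", "gpgbod"
Sorted first:  abgill
Sorted second: bdggop
Differ at position 0: 'a' vs 'b' => not anagrams

0


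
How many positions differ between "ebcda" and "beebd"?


Comparing "ebcda" and "beebd" position by position:
  Position 0: 'e' vs 'b' => DIFFER
  Position 1: 'b' vs 'e' => DIFFER
  Position 2: 'c' vs 'e' => DIFFER
  Position 3: 'd' vs 'b' => DIFFER
  Position 4: 'a' vs 'd' => DIFFER
Positions that differ: 5

5


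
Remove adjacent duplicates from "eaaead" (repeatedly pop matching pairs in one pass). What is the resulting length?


Input: eaaead
Stack-based adjacent duplicate removal:
  Read 'e': push. Stack: e
  Read 'a': push. Stack: ea
  Read 'a': matches stack top 'a' => pop. Stack: e
  Read 'e': matches stack top 'e' => pop. Stack: (empty)
  Read 'a': push. Stack: a
  Read 'd': push. Stack: ad
Final stack: "ad" (length 2)

2


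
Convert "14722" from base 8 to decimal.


Input: "14722" in base 8
Positional expansion:
  Digit '1' (value 1) x 8^4 = 4096
  Digit '4' (value 4) x 8^3 = 2048
  Digit '7' (value 7) x 8^2 = 448
  Digit '2' (value 2) x 8^1 = 16
  Digit '2' (value 2) x 8^0 = 2
Sum = 6610

6610


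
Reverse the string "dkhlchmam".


Input: dkhlchmam
Reading characters right to left:
  Position 8: 'm'
  Position 7: 'a'
  Position 6: 'm'
  Position 5: 'h'
  Position 4: 'c'
  Position 3: 'l'
  Position 2: 'h'
  Position 1: 'k'
  Position 0: 'd'
Reversed: mamhclhkd

mamhclhkd


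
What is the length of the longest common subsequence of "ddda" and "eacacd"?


LCS of "ddda" and "eacacd"
DP table:
           e    a    c    a    c    d
      0    0    0    0    0    0    0
  d   0    0    0    0    0    0    1
  d   0    0    0    0    0    0    1
  d   0    0    0    0    0    0    1
  a   0    0    1    1    1    1    1
LCS length = dp[4][6] = 1

1


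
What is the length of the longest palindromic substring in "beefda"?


Input: "beefda"
Checking substrings for palindromes:
  [1:3] "ee" (len 2) => palindrome
Longest palindromic substring: "ee" with length 2

2


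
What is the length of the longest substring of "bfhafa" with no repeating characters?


Input: "bfhafa"
Sliding window (track last position of each char):
  Position 0 ('b'): window [0,0] length 1 -- new best
  Position 1 ('f'): window [0,1] length 2 -- new best
  Position 2 ('h'): window [0,2] length 3 -- new best
  Position 3 ('a'): window [0,3] length 4 -- new best
  Position 4 ('f'): repeat (last at 1), move window start to 2
  Position 4 ('f'): window [2,4] length 3
  Position 5 ('a'): repeat (last at 3), move window start to 4
  Position 5 ('a'): window [4,5] length 2
Longest substring with no repeats: "bfha" with length 4

4


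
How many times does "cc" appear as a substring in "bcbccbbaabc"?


Searching for "cc" in "bcbccbbaabc"
Scanning each position:
  Position 0: "bc" => no
  Position 1: "cb" => no
  Position 2: "bc" => no
  Position 3: "cc" => MATCH
  Position 4: "cb" => no
  Position 5: "bb" => no
  Position 6: "ba" => no
  Position 7: "aa" => no
  Position 8: "ab" => no
  Position 9: "bc" => no
Total occurrences: 1

1


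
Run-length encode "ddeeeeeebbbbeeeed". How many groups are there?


Input: ddeeeeeebbbbeeeed
Scanning for consecutive runs:
  Group 1: 'd' x 2 (positions 0-1)
  Group 2: 'e' x 6 (positions 2-7)
  Group 3: 'b' x 4 (positions 8-11)
  Group 4: 'e' x 4 (positions 12-15)
  Group 5: 'd' x 1 (positions 16-16)
Total groups: 5

5


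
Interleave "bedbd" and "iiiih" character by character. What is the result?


Interleaving "bedbd" and "iiiih":
  Position 0: 'b' from first, 'i' from second => "bi"
  Position 1: 'e' from first, 'i' from second => "ei"
  Position 2: 'd' from first, 'i' from second => "di"
  Position 3: 'b' from first, 'i' from second => "bi"
  Position 4: 'd' from first, 'h' from second => "dh"
Result: bieidibidh

bieidibidh


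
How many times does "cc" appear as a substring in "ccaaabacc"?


Searching for "cc" in "ccaaabacc"
Scanning each position:
  Position 0: "cc" => MATCH
  Position 1: "ca" => no
  Position 2: "aa" => no
  Position 3: "aa" => no
  Position 4: "ab" => no
  Position 5: "ba" => no
  Position 6: "ac" => no
  Position 7: "cc" => MATCH
Total occurrences: 2

2


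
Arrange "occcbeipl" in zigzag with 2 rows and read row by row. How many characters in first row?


Zigzag "occcbeipl" into 2 rows:
Placing characters:
  'o' => row 0
  'c' => row 1
  'c' => row 0
  'c' => row 1
  'b' => row 0
  'e' => row 1
  'i' => row 0
  'p' => row 1
  'l' => row 0
Rows:
  Row 0: "ocbil"
  Row 1: "ccep"
First row length: 5

5


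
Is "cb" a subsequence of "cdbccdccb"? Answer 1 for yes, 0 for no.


Check if "cb" is a subsequence of "cdbccdccb"
Greedy scan:
  Position 0 ('c'): matches sub[0] = 'c'
  Position 1 ('d'): no match needed
  Position 2 ('b'): matches sub[1] = 'b'
  Position 3 ('c'): no match needed
  Position 4 ('c'): no match needed
  Position 5 ('d'): no match needed
  Position 6 ('c'): no match needed
  Position 7 ('c'): no match needed
  Position 8 ('b'): no match needed
All 2 characters matched => is a subsequence

1


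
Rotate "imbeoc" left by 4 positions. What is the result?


Input: "imbeoc", rotate left by 4
First 4 characters: "imbe"
Remaining characters: "oc"
Concatenate remaining + first: "oc" + "imbe" = "ocimbe"

ocimbe


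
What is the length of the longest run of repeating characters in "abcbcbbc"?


Input: "abcbcbbc"
Scanning for longest run:
  Position 1 ('b'): new char, reset run to 1
  Position 2 ('c'): new char, reset run to 1
  Position 3 ('b'): new char, reset run to 1
  Position 4 ('c'): new char, reset run to 1
  Position 5 ('b'): new char, reset run to 1
  Position 6 ('b'): continues run of 'b', length=2
  Position 7 ('c'): new char, reset run to 1
Longest run: 'b' with length 2

2


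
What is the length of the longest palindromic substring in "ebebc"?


Input: "ebebc"
Checking substrings for palindromes:
  [0:3] "ebe" (len 3) => palindrome
  [1:4] "beb" (len 3) => palindrome
Longest palindromic substring: "ebe" with length 3

3


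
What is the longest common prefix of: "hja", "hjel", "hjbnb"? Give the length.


Words: hja, hjel, hjbnb
  Position 0: all 'h' => match
  Position 1: all 'j' => match
  Position 2: ('a', 'e', 'b') => mismatch, stop
LCP = "hj" (length 2)

2


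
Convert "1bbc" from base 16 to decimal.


Input: "1bbc" in base 16
Positional expansion:
  Digit '1' (value 1) x 16^3 = 4096
  Digit 'b' (value 11) x 16^2 = 2816
  Digit 'b' (value 11) x 16^1 = 176
  Digit 'c' (value 12) x 16^0 = 12
Sum = 7100

7100


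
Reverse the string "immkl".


Input: immkl
Reading characters right to left:
  Position 4: 'l'
  Position 3: 'k'
  Position 2: 'm'
  Position 1: 'm'
  Position 0: 'i'
Reversed: lkmmi

lkmmi


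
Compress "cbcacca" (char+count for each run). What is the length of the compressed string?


Input: cbcacca
Runs:
  'c' x 1 => "c1"
  'b' x 1 => "b1"
  'c' x 1 => "c1"
  'a' x 1 => "a1"
  'c' x 2 => "c2"
  'a' x 1 => "a1"
Compressed: "c1b1c1a1c2a1"
Compressed length: 12

12


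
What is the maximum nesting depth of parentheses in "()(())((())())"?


Input: "()(())((())())"
Tracking depth:
  Position 0 '(': depth becomes 1
  Position 1 ')': depth becomes 0
  Position 2 '(': depth becomes 1
  Position 3 '(': depth becomes 2
  Position 4 ')': depth becomes 1
  Position 5 ')': depth becomes 0
  Position 6 '(': depth becomes 1
  Position 7 '(': depth becomes 2
  Position 8 '(': depth becomes 3
  Position 9 ')': depth becomes 2
  Position 10 ')': depth becomes 1
  Position 11 '(': depth becomes 2
  Position 12 ')': depth becomes 1
  Position 13 ')': depth becomes 0
Maximum depth reached: 3

3


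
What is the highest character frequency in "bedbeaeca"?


Input: bedbeaeca
Character counts:
  'a': 2
  'b': 2
  'c': 1
  'd': 1
  'e': 3
Maximum frequency: 3

3


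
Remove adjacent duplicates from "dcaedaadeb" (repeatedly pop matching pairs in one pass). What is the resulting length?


Input: dcaedaadeb
Stack-based adjacent duplicate removal:
  Read 'd': push. Stack: d
  Read 'c': push. Stack: dc
  Read 'a': push. Stack: dca
  Read 'e': push. Stack: dcae
  Read 'd': push. Stack: dcaed
  Read 'a': push. Stack: dcaeda
  Read 'a': matches stack top 'a' => pop. Stack: dcaed
  Read 'd': matches stack top 'd' => pop. Stack: dcae
  Read 'e': matches stack top 'e' => pop. Stack: dca
  Read 'b': push. Stack: dcab
Final stack: "dcab" (length 4)

4


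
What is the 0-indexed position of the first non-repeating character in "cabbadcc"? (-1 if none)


Input: cabbadcc
Character frequencies:
  'a': 2
  'b': 2
  'c': 3
  'd': 1
Scanning left to right for freq == 1:
  Position 0 ('c'): freq=3, skip
  Position 1 ('a'): freq=2, skip
  Position 2 ('b'): freq=2, skip
  Position 3 ('b'): freq=2, skip
  Position 4 ('a'): freq=2, skip
  Position 5 ('d'): unique! => answer = 5

5


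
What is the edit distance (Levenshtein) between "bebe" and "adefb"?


Computing edit distance: "bebe" -> "adefb"
DP table:
           a    d    e    f    b
      0    1    2    3    4    5
  b   1    1    2    3    4    4
  e   2    2    2    2    3    4
  b   3    3    3    3    3    3
  e   4    4    4    3    4    4
Edit distance = dp[4][5] = 4

4


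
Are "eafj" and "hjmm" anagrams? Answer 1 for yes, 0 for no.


Strings: "eafj", "hjmm"
Sorted first:  aefj
Sorted second: hjmm
Differ at position 0: 'a' vs 'h' => not anagrams

0


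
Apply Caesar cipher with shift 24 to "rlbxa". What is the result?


Caesar cipher: shift "rlbxa" by 24
  'r' (pos 17) + 24 = pos 15 = 'p'
  'l' (pos 11) + 24 = pos 9 = 'j'
  'b' (pos 1) + 24 = pos 25 = 'z'
  'x' (pos 23) + 24 = pos 21 = 'v'
  'a' (pos 0) + 24 = pos 24 = 'y'
Result: pjzvy

pjzvy


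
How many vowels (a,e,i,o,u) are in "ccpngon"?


Input: ccpngon
Checking each character:
  'c' at position 0: consonant
  'c' at position 1: consonant
  'p' at position 2: consonant
  'n' at position 3: consonant
  'g' at position 4: consonant
  'o' at position 5: vowel (running total: 1)
  'n' at position 6: consonant
Total vowels: 1

1


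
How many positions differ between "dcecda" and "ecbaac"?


Comparing "dcecda" and "ecbaac" position by position:
  Position 0: 'd' vs 'e' => DIFFER
  Position 1: 'c' vs 'c' => same
  Position 2: 'e' vs 'b' => DIFFER
  Position 3: 'c' vs 'a' => DIFFER
  Position 4: 'd' vs 'a' => DIFFER
  Position 5: 'a' vs 'c' => DIFFER
Positions that differ: 5

5
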